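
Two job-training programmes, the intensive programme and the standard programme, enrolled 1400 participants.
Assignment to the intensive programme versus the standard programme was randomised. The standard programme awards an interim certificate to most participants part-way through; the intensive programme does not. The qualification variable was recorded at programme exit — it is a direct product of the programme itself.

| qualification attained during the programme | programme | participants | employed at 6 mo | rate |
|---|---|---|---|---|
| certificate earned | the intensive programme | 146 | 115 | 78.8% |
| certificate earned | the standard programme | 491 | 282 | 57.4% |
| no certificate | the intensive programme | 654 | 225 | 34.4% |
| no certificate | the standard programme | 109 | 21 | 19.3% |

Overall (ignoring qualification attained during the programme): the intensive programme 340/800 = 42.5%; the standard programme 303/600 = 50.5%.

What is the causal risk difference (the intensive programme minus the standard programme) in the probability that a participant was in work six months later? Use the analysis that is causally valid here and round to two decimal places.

-0.08

The stratified and pooled comparisons disagree (the intensive programme wins within each qualification attained during the programme; the standard programme wins overall), so the answer turns on the causal role of qualification attained during the programme.
Qualification attained during the programme here is a post-treatment variable shaped by the programme; conditioning on it would introduce bias rather than remove it. The overall comparison is the causal one.
The causal difference is the pooled difference: 0.425 − 0.505 = -0.080.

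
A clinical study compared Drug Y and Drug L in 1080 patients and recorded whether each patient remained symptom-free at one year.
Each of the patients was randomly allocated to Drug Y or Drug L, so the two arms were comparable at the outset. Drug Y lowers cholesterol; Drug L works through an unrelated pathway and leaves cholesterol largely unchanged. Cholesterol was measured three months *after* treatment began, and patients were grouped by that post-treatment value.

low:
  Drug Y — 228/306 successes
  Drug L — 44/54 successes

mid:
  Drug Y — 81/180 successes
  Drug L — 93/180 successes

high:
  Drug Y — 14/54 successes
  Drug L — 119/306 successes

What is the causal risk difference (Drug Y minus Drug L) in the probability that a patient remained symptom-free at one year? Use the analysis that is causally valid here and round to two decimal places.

+0.12

Stratifying would compare drugs among patients the drugs themselves sorted into cholesterol groups — a form of selection on an intermediate. The unconditioned pooled rates give the total causal effect.
The causal difference is the pooled difference: 0.598 − 0.474 = +0.124.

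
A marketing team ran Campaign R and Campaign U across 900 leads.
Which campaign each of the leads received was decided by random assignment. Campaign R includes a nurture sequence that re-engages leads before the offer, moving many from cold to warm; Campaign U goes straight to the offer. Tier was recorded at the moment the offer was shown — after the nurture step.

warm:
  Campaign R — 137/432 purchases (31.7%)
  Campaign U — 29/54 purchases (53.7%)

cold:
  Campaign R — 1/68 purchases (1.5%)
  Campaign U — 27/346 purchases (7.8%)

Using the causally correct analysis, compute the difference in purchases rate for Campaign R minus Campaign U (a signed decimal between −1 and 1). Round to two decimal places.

The engagement tier-specific comparison favours Campaign U throughout, but the pooled figures favour Campaign R. The question is whether to condition on engagement tier.
Engagement tier lies on the pathway campaign → engagement tier → outcome, so adjusting for it blocks the indirect effect. For the total causal effect of campaign, use the unadjusted pooled rates.
The causal difference is the pooled difference: 0.276 − 0.140 = +0.136.

+0.14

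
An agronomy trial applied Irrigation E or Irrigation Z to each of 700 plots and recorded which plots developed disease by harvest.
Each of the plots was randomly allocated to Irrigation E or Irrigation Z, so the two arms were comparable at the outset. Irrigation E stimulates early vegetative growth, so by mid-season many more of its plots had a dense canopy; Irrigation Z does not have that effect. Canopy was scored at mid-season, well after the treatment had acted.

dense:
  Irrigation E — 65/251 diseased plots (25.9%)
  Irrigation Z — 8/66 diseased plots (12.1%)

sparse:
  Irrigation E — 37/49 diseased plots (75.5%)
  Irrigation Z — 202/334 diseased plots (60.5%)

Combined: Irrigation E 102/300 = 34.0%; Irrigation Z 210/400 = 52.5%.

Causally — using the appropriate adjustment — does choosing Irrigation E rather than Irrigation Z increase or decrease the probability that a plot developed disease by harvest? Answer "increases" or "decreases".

The stratified and pooled comparisons disagree (Irrigation Z wins within each mid-season canopy; Irrigation E wins overall), so the answer turns on the causal role of mid-season canopy.
Mid-season canopy is downstream of the irrigation. One should not condition on a consequence of treatment, so the overall rates are the right comparison.
Pooled: Irrigation E 34.0% vs Irrigation Z 52.5%; Irrigation E is lower overall.

decreases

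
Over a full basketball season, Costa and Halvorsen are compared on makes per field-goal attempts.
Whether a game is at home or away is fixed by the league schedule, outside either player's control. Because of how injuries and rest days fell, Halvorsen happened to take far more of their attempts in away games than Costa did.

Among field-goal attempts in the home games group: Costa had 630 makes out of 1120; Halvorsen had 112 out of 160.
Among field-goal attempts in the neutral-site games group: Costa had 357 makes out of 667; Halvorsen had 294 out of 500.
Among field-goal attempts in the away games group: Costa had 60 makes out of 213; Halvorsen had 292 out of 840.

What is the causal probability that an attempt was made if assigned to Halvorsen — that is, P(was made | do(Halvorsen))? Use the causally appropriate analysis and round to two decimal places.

Halvorsen is higher inside every game venue stratum but Costa is higher in aggregate. Whether to stratify depends on how game venue relates to the player.
Game venue satisfies the back-door criterion: it is not a descendant of the player, and it blocks the spurious path from player to outcome. Adjusting for it (i.e., using the within-game venue rates) gives the causal effect.
Standardising Halvorsen to the population game venue mix: 0.366·112/160 + 0.333·294/500 + 0.301·292/840 = 0.557.

0.56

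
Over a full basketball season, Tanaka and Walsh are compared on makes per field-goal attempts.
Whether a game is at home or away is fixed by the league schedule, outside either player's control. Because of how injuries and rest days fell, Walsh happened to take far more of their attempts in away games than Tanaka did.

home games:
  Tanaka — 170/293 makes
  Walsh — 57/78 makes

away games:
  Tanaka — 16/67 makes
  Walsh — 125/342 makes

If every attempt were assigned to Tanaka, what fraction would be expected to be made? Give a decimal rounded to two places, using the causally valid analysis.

Walsh is higher inside every game venue stratum but Tanaka is higher in aggregate. Whether to stratify depends on how game venue relates to the player.
The imbalance in game venue arose from how field-goal attempts were allocated, not from anything the player did; and game venue independently affects the outcome. The pooled gap is confounded — condition on game venue.
Standardising Tanaka to the population game venue mix: 0.476·170/293 + 0.524·16/67 = 0.401.

0.40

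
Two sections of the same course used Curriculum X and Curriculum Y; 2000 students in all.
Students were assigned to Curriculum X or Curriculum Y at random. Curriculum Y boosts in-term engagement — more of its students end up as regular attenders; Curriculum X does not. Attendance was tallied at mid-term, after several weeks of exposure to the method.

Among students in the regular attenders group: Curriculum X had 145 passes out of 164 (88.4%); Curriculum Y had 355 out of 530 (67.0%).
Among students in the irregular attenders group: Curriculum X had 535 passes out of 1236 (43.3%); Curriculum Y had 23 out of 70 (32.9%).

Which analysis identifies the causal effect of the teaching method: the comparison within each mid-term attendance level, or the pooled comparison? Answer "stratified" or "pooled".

Mid-term attendance is downstream of the teaching method. One should not condition on a consequence of treatment, so the overall rates are the right comparison.
Pooled: Curriculum X 48.6% vs Curriculum Y 63.0%; Curriculum Y is higher overall.

pooled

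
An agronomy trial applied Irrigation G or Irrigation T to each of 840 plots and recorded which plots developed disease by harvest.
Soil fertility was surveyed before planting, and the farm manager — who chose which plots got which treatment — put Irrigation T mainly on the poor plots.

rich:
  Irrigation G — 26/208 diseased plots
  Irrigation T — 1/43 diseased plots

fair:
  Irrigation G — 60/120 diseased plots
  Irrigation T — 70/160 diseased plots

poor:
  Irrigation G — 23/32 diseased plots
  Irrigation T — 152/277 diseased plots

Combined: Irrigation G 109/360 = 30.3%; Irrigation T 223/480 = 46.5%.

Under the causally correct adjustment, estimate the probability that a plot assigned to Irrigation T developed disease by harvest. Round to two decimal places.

0.35

Soil fertility satisfies the back-door criterion: it is not a descendant of the irrigation, and it blocks the spurious path from irrigation to outcome. Adjusting for it (i.e., using the within-soil fertility rates) gives the causal effect.
Standardising Irrigation T to the population soil fertility mix: 0.299·1/43 + 0.333·70/160 + 0.368·152/277 = 0.355.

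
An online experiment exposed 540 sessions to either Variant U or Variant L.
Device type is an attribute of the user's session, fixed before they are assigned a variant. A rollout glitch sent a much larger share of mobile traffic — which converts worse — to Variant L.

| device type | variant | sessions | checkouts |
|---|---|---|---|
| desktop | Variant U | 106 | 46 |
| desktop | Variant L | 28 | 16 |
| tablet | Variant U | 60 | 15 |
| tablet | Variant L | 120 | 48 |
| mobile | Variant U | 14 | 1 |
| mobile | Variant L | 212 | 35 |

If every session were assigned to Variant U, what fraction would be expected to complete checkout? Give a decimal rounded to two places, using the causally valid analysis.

0.22

Device type differs across variants for reasons unrelated to any effect of the variant itself, and it separately predicts the outcome — a classic confounder. We must compare within device type levels.
Standardising Variant U to the population device type mix: 0.248·46/106 + 0.333·15/60 + 0.419·1/14 = 0.221.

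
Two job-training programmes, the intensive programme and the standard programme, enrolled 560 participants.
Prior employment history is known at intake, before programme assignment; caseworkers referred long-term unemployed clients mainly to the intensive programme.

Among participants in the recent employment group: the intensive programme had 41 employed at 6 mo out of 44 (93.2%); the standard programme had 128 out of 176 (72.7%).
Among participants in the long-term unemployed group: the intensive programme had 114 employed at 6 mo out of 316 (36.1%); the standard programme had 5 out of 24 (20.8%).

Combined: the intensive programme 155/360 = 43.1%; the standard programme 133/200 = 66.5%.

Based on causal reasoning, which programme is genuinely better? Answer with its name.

Within every prior employment history level the intensive programme has the higher rate, yet pooled the standard programme does — Simpson's reversal.
The imbalance in prior employment history arose from how participants were allocated, not from anything the programme did; and prior employment history independently affects the outcome. The pooled gap is confounded — condition on prior employment history.
Within each level — recent employment: 93.2% vs 72.7%; long-term unemployed: 36.1% vs 20.8% — the intensive programme is higher every time.

the intensive programme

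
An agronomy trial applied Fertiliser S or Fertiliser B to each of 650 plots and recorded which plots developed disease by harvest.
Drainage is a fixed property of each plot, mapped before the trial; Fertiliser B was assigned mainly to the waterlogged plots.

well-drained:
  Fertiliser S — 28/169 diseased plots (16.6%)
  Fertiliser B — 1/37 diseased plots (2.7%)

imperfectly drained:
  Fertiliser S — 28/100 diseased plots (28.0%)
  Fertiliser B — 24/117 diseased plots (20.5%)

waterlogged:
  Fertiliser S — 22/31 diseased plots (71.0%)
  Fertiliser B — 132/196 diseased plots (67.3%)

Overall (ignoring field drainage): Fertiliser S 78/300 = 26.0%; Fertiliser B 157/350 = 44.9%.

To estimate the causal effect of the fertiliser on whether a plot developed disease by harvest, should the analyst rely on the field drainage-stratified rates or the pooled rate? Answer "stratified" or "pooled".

Fertiliser B is lower inside every field drainage stratum but Fertiliser S is lower in aggregate. Whether to stratify depends on how field drainage relates to the fertiliser.
Nothing the fertiliser does changes field drainage; the imbalance is an allocation artefact. With field drainage also predicting the outcome, the pooled figure is confounded, and the within-stratum comparison is the causal one.
Within each level — well-drained: 16.6% vs 2.7%; imperfectly drained: 28.0% vs 20.5%; waterlogged: 71.0% vs 67.3% — Fertiliser B is lower every time.

stratified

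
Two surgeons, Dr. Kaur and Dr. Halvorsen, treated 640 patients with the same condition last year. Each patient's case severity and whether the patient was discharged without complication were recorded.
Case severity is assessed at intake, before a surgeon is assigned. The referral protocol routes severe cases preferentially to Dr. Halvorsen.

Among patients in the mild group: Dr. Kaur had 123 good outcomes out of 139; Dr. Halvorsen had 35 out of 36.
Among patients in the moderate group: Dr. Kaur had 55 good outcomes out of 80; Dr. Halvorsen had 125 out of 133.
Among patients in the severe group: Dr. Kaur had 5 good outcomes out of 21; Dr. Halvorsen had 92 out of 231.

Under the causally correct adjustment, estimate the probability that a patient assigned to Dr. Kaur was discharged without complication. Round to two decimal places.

0.56

The imbalance in case severity arose from how patients were allocated, not from anything the surgeon did; and case severity independently affects the outcome. The pooled gap is confounded — condition on case severity.
Standardising Dr. Kaur to the population case severity mix: 0.273·123/139 + 0.333·55/80 + 0.394·5/21 = 0.565.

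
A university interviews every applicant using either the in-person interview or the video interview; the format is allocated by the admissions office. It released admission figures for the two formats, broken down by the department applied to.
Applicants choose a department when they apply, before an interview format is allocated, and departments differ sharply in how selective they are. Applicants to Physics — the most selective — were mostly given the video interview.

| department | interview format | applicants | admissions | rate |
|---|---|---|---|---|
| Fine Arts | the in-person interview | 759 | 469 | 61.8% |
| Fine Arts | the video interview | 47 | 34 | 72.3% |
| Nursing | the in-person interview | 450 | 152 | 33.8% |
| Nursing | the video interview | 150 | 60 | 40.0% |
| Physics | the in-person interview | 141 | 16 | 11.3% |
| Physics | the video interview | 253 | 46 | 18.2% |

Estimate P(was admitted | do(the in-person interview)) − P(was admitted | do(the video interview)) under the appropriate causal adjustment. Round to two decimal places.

-0.08

the video interview is higher inside every department stratum but the in-person interview is higher in aggregate. Whether to stratify depends on how department relates to the interview format.
Nothing the interview format does changes department; the imbalance is an allocation artefact. With department also predicting the outcome, the pooled figure is confounded, and the within-stratum comparison is the causal one.
Adjusting over the population distribution of department: 0.448·(0.618−0.723) + 0.333·(0.338−0.400) + 0.219·(0.113−0.182) = -0.083.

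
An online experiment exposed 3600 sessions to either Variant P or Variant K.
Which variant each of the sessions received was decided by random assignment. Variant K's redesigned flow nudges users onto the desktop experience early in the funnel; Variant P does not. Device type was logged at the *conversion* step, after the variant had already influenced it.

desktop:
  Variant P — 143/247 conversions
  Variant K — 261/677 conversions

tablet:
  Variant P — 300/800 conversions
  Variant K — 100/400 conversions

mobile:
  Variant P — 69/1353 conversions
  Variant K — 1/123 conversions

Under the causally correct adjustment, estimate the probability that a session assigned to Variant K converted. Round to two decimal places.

Device type lies on the pathway variant → device type → outcome, so adjusting for it blocks the indirect effect. For the total causal effect of variant, use the unadjusted pooled rates.
So P(outcome | do(Variant K)) is just the pooled rate for Variant K: 362/1200 = 0.302.

0.30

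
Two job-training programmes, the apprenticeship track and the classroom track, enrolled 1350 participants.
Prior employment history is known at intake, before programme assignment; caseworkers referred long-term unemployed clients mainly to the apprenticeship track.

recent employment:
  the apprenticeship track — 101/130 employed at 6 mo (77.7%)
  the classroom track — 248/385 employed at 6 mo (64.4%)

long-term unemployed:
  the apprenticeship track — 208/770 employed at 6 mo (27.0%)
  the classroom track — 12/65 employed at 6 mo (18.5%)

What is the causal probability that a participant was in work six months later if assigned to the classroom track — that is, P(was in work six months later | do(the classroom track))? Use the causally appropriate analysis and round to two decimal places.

0.36

The imbalance in prior employment history arose from how participants were allocated, not from anything the programme did; and prior employment history independently affects the outcome. The pooled gap is confounded — condition on prior employment history.
Standardising the classroom track to the population prior employment history mix: 0.381·248/385 + 0.619·12/65 = 0.360.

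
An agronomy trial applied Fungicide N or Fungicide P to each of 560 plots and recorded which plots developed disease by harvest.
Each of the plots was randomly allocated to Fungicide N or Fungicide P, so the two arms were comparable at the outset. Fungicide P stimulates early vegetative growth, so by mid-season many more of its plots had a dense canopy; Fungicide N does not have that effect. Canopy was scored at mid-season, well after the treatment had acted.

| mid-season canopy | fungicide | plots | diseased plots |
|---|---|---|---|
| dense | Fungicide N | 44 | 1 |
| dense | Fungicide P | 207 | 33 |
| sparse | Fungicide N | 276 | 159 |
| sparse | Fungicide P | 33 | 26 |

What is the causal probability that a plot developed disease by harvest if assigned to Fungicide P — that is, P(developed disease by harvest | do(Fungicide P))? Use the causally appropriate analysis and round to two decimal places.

0.25

The stratified and pooled comparisons disagree (Fungicide N wins within each mid-season canopy; Fungicide P wins overall), so the answer turns on the causal role of mid-season canopy.
The distribution of mid-season canopy is itself part of what the fungicide does — it is an intermediate outcome. Holding it fixed would remove that part of the effect; the total effect is the pooled difference.
So P(outcome | do(Fungicide P)) is just the pooled rate for Fungicide P: 59/240 = 0.246.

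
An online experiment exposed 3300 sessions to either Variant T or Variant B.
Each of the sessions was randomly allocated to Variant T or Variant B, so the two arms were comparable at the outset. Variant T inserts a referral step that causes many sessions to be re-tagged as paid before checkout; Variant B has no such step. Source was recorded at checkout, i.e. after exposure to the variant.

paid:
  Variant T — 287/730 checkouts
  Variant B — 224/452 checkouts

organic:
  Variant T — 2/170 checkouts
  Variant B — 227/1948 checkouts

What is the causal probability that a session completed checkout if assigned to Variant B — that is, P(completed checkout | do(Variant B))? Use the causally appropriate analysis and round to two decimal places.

0.19

Traffic source is recorded after the variant and is itself shifted by it — it sits on the causal path from variant to outcome. Conditioning on a mediator would strip out part of the effect we want; the pooled comparison gives the total causal effect.
So P(outcome | do(Variant B)) is just the pooled rate for Variant B: 451/2400 = 0.188.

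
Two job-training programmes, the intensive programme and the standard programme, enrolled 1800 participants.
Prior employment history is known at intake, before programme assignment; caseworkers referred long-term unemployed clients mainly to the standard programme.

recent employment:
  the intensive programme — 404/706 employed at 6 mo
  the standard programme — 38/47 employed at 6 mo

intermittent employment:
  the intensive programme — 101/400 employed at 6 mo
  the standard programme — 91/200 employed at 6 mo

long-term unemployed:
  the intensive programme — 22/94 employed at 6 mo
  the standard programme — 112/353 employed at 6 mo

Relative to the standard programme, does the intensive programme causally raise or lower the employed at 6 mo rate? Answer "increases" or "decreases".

Since prior employment history is a pre-existing factor (not a product of the programme) and it affects the outcome on its own, it is a confounder. The stratified rates, not the pooled rate, identify the causal effect.
Within each level — recent employment: 57.2% vs 80.9%; intermittent employment: 25.2% vs 45.5%; long-term unemployed: 23.4% vs 31.7% — the standard programme is higher every time.

decreases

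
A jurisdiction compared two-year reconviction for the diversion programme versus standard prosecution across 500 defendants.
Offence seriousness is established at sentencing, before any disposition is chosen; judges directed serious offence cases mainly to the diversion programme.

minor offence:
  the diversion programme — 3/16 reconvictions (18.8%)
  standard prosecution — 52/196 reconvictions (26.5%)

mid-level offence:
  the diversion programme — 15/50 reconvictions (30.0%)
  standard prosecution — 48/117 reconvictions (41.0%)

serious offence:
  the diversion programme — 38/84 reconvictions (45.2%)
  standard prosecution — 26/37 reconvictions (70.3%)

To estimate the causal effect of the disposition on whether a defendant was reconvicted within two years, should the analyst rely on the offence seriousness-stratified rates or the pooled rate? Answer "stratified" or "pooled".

stratified

Offence seriousness differs across dispositions for reasons unrelated to any effect of the disposition itself, and it separately predicts the outcome — a classic confounder. We must compare within offence seriousness levels.
Within each level — minor offence: 18.8% vs 26.5%; mid-level offence: 30.0% vs 41.0%; serious offence: 45.2% vs 70.3% — the diversion programme is lower every time.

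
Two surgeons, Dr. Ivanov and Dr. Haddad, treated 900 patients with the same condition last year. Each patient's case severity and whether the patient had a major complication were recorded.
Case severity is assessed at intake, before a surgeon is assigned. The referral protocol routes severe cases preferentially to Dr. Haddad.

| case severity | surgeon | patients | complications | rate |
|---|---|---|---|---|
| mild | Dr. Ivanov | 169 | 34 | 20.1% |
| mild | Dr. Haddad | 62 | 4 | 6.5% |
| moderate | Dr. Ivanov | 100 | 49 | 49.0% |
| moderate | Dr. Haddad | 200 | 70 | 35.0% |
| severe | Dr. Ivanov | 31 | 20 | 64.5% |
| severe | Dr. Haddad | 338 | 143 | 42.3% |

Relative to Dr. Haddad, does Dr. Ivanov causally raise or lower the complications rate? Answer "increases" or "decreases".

increases

Dr. Haddad is lower inside every case severity stratum but Dr. Ivanov is lower in aggregate. Whether to stratify depends on how case severity relates to the surgeon.
Here case severity is a common cause — it drives both which surgeon a case falls under and the outcome. The crude comparison mixes populations; the stratum-specific rates are the causally relevant ones.
Within each level — mild: 20.1% vs 6.5%; moderate: 49.0% vs 35.0%; severe: 64.5% vs 42.3% — Dr. Haddad is lower every time.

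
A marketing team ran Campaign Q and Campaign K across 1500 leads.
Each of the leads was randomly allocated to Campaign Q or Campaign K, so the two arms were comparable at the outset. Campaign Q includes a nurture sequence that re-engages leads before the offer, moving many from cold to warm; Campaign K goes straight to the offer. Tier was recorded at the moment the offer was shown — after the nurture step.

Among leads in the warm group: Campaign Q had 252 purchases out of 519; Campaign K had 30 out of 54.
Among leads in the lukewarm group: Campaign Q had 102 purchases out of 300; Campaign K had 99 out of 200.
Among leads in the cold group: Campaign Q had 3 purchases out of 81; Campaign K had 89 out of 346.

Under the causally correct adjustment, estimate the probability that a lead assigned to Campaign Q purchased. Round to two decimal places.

0.40

Campaign K is higher inside every engagement tier stratum but Campaign Q is higher in aggregate. Whether to stratify depends on how engagement tier relates to the campaign.
Engagement tier is downstream of the campaign. One should not condition on a consequence of treatment, so the overall rates are the right comparison.
So P(outcome | do(Campaign Q)) is just the pooled rate for Campaign Q: 357/900 = 0.397.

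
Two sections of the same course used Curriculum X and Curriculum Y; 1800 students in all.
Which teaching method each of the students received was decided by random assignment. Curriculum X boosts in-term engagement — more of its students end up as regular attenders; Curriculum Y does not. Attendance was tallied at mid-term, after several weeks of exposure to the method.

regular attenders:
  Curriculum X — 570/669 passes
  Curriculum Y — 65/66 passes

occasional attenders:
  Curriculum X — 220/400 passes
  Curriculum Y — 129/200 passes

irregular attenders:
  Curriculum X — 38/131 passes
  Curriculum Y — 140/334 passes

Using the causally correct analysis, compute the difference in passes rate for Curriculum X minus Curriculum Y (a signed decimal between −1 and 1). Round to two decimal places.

Within every mid-term attendance level Curriculum Y has the higher rate, yet pooled Curriculum X does — Simpson's reversal.
Because the teaching method influences mid-term attendance, mid-term attendance is a post-treatment mediator, not a confounder. Stratifying on it would bias the estimate; the causal effect is the crude pooled difference.
The causal difference is the pooled difference: 0.690 − 0.557 = +0.133.

+0.13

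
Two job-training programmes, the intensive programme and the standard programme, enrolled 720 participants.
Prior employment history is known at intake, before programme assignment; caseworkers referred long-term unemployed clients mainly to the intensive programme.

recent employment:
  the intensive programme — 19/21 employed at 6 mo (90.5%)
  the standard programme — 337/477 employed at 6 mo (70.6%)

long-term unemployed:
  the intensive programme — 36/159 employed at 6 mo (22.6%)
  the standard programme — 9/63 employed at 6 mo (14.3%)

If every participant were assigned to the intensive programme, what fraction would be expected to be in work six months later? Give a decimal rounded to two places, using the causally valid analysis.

0.70

The prior employment history-specific comparison favours the intensive programme throughout, but the pooled figures favour the standard programme. The question is whether to condition on prior employment history.
Prior employment history satisfies the back-door criterion: it is not a descendant of the programme, and it blocks the spurious path from programme to outcome. Adjusting for it (i.e., using the within-prior employment history rates) gives the causal effect.
Standardising the intensive programme to the population prior employment history mix: 0.692·19/21 + 0.308·36/159 = 0.696.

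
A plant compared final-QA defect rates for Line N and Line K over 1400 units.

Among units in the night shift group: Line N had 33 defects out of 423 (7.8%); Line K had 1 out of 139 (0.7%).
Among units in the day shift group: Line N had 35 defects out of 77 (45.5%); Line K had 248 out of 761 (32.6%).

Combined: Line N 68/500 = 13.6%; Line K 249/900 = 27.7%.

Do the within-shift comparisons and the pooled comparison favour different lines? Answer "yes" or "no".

Within each shift level (night shift 7.8% vs 0.7%; day shift 45.5% vs 32.6%), Line K has the lower rate every time. Pooled: 13.6% vs 27.7% — Line N has the lower rate overall. The two comparisons disagree.

yes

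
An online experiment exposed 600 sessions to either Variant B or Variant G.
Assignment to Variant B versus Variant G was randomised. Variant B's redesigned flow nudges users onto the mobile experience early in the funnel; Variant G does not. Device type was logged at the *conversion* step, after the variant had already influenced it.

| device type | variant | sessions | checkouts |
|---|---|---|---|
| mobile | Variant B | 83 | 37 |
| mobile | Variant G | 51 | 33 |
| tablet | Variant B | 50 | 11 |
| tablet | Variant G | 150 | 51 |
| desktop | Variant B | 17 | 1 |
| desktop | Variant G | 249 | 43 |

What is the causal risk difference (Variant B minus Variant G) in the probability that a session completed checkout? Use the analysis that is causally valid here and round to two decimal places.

+0.04

The stratified and pooled comparisons disagree (Variant G wins within each device type; Variant B wins overall), so the answer turns on the causal role of device type.
Device type is downstream of the variant. One should not condition on a consequence of treatment, so the overall rates are the right comparison.
The causal difference is the pooled difference: 0.327 − 0.282 = +0.044.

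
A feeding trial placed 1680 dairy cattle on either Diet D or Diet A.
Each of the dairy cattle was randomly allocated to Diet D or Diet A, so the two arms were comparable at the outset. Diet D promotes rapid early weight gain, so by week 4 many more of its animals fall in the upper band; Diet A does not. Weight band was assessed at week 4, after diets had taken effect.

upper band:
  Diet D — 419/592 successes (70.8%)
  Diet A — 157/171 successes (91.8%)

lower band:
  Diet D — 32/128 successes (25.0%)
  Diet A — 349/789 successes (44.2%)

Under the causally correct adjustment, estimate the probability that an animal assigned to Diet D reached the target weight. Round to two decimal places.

The week-4 weight band-specific comparison favours Diet A throughout, but the pooled figures favour Diet D. The question is whether to condition on week-4 weight band.
The distribution of week-4 weight band is itself part of what the diet does — it is an intermediate outcome. Holding it fixed would remove that part of the effect; the total effect is the pooled difference.
So P(outcome | do(Diet D)) is just the pooled rate for Diet D: 451/720 = 0.626.

0.63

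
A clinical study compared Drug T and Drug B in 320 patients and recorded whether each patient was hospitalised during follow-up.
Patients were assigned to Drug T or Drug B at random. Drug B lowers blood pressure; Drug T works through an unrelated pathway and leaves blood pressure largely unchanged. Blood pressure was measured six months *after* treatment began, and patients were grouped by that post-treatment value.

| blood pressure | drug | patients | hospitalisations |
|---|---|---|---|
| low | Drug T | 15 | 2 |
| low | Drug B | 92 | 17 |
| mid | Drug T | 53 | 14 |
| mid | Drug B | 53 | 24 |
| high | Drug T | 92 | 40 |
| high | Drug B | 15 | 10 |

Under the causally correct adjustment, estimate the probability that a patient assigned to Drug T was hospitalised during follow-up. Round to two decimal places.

Within every blood pressure level Drug T has the lower rate, yet pooled Drug B does — Simpson's reversal.
Because the drug influences blood pressure, blood pressure is a post-treatment mediator, not a confounder. Stratifying on it would bias the estimate; the causal effect is the crude pooled difference.
So P(outcome | do(Drug T)) is just the pooled rate for Drug T: 56/160 = 0.350.

0.35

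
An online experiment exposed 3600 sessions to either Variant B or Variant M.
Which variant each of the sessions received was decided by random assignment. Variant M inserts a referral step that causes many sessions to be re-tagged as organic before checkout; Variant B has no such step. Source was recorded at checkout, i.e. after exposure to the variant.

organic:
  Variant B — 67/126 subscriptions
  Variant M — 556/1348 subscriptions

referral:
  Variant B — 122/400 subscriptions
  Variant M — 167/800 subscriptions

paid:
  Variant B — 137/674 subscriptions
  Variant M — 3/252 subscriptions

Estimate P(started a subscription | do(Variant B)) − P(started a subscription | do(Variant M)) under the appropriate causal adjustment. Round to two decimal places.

Stratifying would compare variants among sessions the variants themselves sorted into traffic source groups — a form of selection on an intermediate. The unconditioned pooled rates give the total causal effect.
The causal difference is the pooled difference: 0.272 − 0.302 = -0.031.

-0.03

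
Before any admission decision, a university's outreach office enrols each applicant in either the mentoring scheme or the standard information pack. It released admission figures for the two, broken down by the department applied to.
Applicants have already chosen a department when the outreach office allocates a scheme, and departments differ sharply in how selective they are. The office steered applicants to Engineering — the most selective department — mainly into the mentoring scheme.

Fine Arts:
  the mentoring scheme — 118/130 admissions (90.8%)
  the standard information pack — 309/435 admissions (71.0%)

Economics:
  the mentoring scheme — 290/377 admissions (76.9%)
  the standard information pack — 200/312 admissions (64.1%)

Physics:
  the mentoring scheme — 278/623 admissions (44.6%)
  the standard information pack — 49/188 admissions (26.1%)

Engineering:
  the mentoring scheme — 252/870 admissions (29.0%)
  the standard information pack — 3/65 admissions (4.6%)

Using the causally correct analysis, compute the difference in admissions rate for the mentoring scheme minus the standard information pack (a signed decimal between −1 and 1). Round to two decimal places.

+0.19

The department-specific comparison favours the mentoring scheme throughout, but the pooled figures favour the standard information pack. The question is whether to condition on department.
Department satisfies the back-door criterion: it is not a descendant of the outreach scheme, and it blocks the spurious path from outreach scheme to outcome. Adjusting for it (i.e., using the within-department rates) gives the causal effect.
Adjusting over the population distribution of department: 0.188·(0.908−0.710) + 0.230·(0.769−0.641) + 0.270·(0.446−0.261) + 0.312·(0.290−0.046) = +0.193.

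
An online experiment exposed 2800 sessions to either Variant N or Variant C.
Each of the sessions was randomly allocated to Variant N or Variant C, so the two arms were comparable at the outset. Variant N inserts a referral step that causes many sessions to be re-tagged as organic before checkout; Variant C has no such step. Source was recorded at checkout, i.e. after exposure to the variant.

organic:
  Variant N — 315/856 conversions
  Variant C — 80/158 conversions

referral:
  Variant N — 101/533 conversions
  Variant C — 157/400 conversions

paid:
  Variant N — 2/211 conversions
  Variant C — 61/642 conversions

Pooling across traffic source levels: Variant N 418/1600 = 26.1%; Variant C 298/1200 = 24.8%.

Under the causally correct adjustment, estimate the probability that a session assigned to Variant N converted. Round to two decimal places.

0.26

Variant C is higher inside every traffic source stratum but Variant N is higher in aggregate. Whether to stratify depends on how traffic source relates to the variant.
Stratifying would compare variants among sessions the variants themselves sorted into traffic source groups — a form of selection on an intermediate. The unconditioned pooled rates give the total causal effect.
So P(outcome | do(Variant N)) is just the pooled rate for Variant N: 418/1600 = 0.261.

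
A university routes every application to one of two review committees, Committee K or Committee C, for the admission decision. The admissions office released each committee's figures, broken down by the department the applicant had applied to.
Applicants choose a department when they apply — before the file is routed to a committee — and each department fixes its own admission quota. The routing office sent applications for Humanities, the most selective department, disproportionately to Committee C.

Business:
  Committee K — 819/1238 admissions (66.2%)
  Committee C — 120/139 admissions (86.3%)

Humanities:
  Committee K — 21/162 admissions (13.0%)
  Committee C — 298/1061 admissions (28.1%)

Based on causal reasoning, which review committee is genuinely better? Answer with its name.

Committee C is higher inside every department stratum but Committee K is higher in aggregate. Whether to stratify depends on how department relates to the review committee.
Nothing the review committee does changes department; the imbalance is an allocation artefact. With department also predicting the outcome, the pooled figure is confounded, and the within-stratum comparison is the causal one.
Within each level — Business: 66.2% vs 86.3%; Humanities: 13.0% vs 28.1% — Committee C is higher every time.

Committee C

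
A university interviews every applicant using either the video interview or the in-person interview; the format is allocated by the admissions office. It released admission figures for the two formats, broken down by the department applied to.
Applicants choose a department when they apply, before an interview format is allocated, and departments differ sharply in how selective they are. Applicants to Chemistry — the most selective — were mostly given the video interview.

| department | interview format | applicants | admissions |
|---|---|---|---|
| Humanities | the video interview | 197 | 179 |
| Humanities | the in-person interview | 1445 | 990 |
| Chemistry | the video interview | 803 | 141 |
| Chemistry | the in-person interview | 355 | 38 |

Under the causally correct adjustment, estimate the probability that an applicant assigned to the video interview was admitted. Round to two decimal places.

0.61

Department is set before the interview format has any effect — it is not caused by the interview format — and it independently drives the outcome. That makes it a confounder, so the causal comparison is within department levels.
Standardising the video interview to the population department mix: 0.586·179/197 + 0.414·141/803 = 0.605.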